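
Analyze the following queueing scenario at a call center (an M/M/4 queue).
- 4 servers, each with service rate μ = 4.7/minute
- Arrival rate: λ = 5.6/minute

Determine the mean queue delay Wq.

Traffic intensity: ρ = λ/(cμ) = 5.6/(4×4.7) = 0.2979
Since ρ = 0.2979 < 1, system is stable.
Offered load a = λ/μ = cρ = 5.6/4.7 = 1.1915
P₀ = [ Σₙ₌₀^3 aⁿ/n! + a^4/(4!(1-ρ)) ]⁻¹
Σ = a^0/0! + a^1/1! + a^2/2! + a^3/3! = 1.0000 + 1.1915 + 0.7098 + 0.2819 = 3.1832
a^4/(4!(1-ρ)) = 2.0154/(24 × 0.7021) = 0.1196
P₀ = 1/(3.1832 + 0.1196) = 0.3028
Lq = P₀·a^4·ρ / (4!(1-ρ)²) = 0.3028 × 2.0154 × 0.2979 / (24 × 0.4930) = 0.01536
Wq = Lq/λ = 0.01536/5.6 = 0.002743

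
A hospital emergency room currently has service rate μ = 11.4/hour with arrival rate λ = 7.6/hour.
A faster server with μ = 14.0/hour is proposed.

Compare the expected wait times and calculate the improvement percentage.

System 1: ρ₁ = 7.6/11.4 = 0.6667, W₁ = 1/(11.4-7.6) = 0.26315789
System 2: ρ₂ = 7.6/14.0 = 0.5429, W₂ = 1/(14.0-7.6) = 0.15625000
Improvement: (W₁-W₂)/W₁ = (0.26315789-0.15625000)/0.26315789 = 40.62%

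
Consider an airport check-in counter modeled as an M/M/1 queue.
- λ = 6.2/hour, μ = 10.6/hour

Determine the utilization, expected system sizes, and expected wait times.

Step 1: ρ = λ/μ = 6.2/10.6 = 0.5849
Step 2: L = λ/(μ-λ) = 6.2/4.40 = 1.4091
Step 3: Lq = λ²/(μ(μ-λ)) = 38.44/(10.6×4.40) = 0.8242
Step 4: W = 1/(μ-λ) = 1/4.40 = 0.22727
Step 5: Wq = λ/(μ(μ-λ)) = 6.2/(10.6×4.40) = 0.1329
Step 6: P(0) = 1-ρ = 0.4151
Verify: L = λW = 6.2×0.22727 = 1.4091 ✔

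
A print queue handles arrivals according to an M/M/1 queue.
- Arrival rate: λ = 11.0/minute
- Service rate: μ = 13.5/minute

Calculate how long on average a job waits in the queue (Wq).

First, compute utilization: ρ = λ/μ = 11.0/13.5 = 0.8148
For M/M/1: Wq = λ/(μ(μ-λ))
Wq = 11.0/(13.5 × (13.5-11.0))
Wq = 11.0/(13.5 × 2.50)
Wq = 0.3259 minutes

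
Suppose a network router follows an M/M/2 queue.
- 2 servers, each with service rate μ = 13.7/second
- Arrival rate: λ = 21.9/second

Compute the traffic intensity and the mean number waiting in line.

Traffic intensity: ρ = λ/(cμ) = 21.9/(2×13.7) = 0.7993
Since ρ = 0.7993 < 1, system is stable.
Offered load a = λ/μ = cρ = 21.9/13.7 = 1.5985
P₀ = [ Σₙ₌₀^1 aⁿ/n! + a^2/(2!(1-ρ)) ]⁻¹
Σ = a^0/0! + a^1/1! = 1.0000 + 1.5985 = 2.5985
a^2/(2!(1-ρ)) = 2.55533/(2 × 0.200730) = 6.3651
P₀ = 1/(2.5985 + 6.3651) = 0.1116
Lq = P₀·a^2·ρ / (2!(1-ρ)²) = 0.111562 × 2.55533 × 0.799270 / (2 × 0.0402925) = 2.8275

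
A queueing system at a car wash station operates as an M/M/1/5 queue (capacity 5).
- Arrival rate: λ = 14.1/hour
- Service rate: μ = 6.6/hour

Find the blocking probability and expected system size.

ρ = λ/μ = 14.1/6.6 = 2.1364
P₀ = (1-ρ)/(1-ρ^(K+1)) = (1-2.1364)/(1-2.1364^6) = -1.1364/-94.0814 = 0.01208
P_K = P₀×ρ^K = 0.01208 × 2.1364^5 = 0.01208 × 44.5054 = 0.5376
Blocking probability P_5 = 0.5376 (53.76%)
L = ρ[1 - (K+1)ρ^K + Kρ^(K+1)] / [(1-ρ)(1-ρ^(K+1))]
L = 2.1364 × (1 - 6×44.5054 + 5×95.0814) / ((1 - 2.1364) × (1 - 95.0814)) = 4.1838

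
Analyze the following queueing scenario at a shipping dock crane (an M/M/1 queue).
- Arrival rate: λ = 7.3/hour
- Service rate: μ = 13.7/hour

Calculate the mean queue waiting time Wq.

First, compute utilization: ρ = λ/μ = 7.3/13.7 = 0.5328
For M/M/1: Wq = λ/(μ(μ-λ))
Wq = 7.3/(13.7 × (13.7-7.3))
Wq = 7.3/(13.7 × 6.40)
Wq = 0.08326 hours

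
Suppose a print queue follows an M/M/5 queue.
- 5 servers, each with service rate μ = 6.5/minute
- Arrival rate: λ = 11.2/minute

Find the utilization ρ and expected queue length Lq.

Traffic intensity: ρ = λ/(cμ) = 11.2/(5×6.5) = 0.3446
Since ρ = 0.3446 < 1, system is stable.
Offered load a = λ/μ = cρ = 11.2/6.5 = 1.7231
P₀ = [ Σₙ₌₀^4 aⁿ/n! + a^5/(5!(1-ρ)) ]⁻¹
Σ = a^0/0! + a^1/1! + a^2/2! + a^3/3! + a^4/4! = 1.0000 + 1.7231 + 1.4845 + 0.8526 + 0.3673 = 5.4275
a^5/(5!(1-ρ)) = 15.1888/(120 × 0.6554) = 0.1931
P₀ = 1/(5.4275 + 0.1931) = 0.1779
Lq = P₀·a^5·ρ / (5!(1-ρ)²) = 0.1779 × 15.1888 × 0.3446 / (120 × 0.4295) = 0.01807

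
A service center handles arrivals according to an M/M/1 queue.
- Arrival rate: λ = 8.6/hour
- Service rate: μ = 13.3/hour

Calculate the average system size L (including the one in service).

ρ = λ/μ = 8.6/13.3 = 0.6466
For M/M/1: L = λ/(μ-λ)
L = 8.6/(13.3-8.6) = 8.6/4.70
L = 1.8298 customers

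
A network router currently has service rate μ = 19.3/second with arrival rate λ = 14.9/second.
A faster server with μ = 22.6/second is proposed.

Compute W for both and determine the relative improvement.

System 1: ρ₁ = 14.9/19.3 = 0.7720, W₁ = 1/(19.3-14.9) = 0.22727
System 2: ρ₂ = 14.9/22.6 = 0.6593, W₂ = 1/(22.6-14.9) = 0.12987
Improvement: (W₁-W₂)/W₁ = (0.22727-0.12987)/0.22727 = 42.86%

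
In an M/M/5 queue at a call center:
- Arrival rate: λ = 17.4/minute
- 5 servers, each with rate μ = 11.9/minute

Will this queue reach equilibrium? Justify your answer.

Stability requires ρ = λ/(cμ) < 1
ρ = 17.4/(5 × 11.9) = 17.4/59.50 = 0.2924
Since 0.2924 < 1, the system is STABLE.
The servers are busy 29.24% of the time.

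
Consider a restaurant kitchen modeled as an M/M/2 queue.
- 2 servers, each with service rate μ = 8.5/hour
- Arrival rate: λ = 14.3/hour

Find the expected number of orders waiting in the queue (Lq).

Traffic intensity: ρ = λ/(cμ) = 14.3/(2×8.5) = 0.8412
Since ρ = 0.8412 < 1, system is stable.
Offered load a = λ/μ = cρ = 14.3/8.5 = 1.6824
P₀ = [ Σₙ₌₀^1 aⁿ/n! + a^2/(2!(1-ρ)) ]⁻¹
Σ = a^0/0! + a^1/1! = 1.0000 + 1.6824 = 2.6824
a^2/(2!(1-ρ)) = 2.83031/(2 × 0.158824) = 8.9102
P₀ = 1/(2.6824 + 8.9102) = 0.08626
Lq = P₀·a^2·ρ / (2!(1-ρ)²) = 0.086262 × 2.8303 × 0.84118 / (2 × 0.025225) = 4.0708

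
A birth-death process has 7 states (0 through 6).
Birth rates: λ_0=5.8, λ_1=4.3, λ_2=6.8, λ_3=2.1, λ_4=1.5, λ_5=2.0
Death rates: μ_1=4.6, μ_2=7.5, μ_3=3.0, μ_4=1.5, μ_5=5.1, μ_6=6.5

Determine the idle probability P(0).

Ratios P(n)/P(0) = (λ₀···λₙ₋₁)/(μ₁···μₙ):
P(1)/P(0) = (5.8)/(4.6) = 1.26087
P(2)/P(0) = (5.8×4.3)/(4.6×7.5) = 0.722899
P(3)/P(0) = (5.8×4.3×6.8)/(4.6×7.5×3.0) = 1.63857
P(4)/P(0) = (5.8×4.3×6.8×2.1)/(4.6×7.5×3.0×1.5) = 2.29400
P(5)/P(0) = (5.8×4.3×6.8×2.1×1.5)/(4.6×7.5×3.0×1.5×5.1) = 0.674705
P(6)/P(0) = (5.8×4.3×6.8×2.1×1.5×2.0)/(4.6×7.5×3.0×1.5×5.1×6.5) = 0.207602

Normalization: ∑ P(n) = 1
P(0) × (1.00000 + 1.26087 + 0.722899 + 1.63857 + 2.29400 + 0.674705 + 0.207602) = 1
P(0) × 7.7986 = 1
P(0) = 1/7.7986 = 0.1282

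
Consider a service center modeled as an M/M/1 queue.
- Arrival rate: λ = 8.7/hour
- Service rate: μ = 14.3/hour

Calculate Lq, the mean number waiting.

ρ = λ/μ = 8.7/14.3 = 0.6084
For M/M/1: Lq = λ²/(μ(μ-λ))
Lq = 75.69/(14.3 × 5.60)
Lq = 0.9452 customers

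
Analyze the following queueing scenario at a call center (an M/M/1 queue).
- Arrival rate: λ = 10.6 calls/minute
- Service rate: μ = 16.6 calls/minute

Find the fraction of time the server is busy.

Server utilization: ρ = λ/μ
ρ = 10.6/16.6 = 0.6386
The server is busy 63.86% of the time.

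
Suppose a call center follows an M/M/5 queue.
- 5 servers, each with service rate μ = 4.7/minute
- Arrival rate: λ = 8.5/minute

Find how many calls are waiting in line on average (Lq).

Traffic intensity: ρ = λ/(cμ) = 8.5/(5×4.7) = 0.3617
Since ρ = 0.3617 < 1, system is stable.
Offered load a = λ/μ = cρ = 8.5/4.7 = 1.8085
P₀ = [ Σₙ₌₀^4 aⁿ/n! + a^5/(5!(1-ρ)) ]⁻¹
Σ = a^0/0! + a^1/1! + a^2/2! + a^3/3! + a^4/4! = 1.000000 + 1.808511 + 1.635355 + 0.9858525 + 0.4457312 = 5.8754
a^5/(5!(1-ρ)) = 19.3466/(120 × 0.6383) = 0.2526
P₀ = 1/(5.8754 + 0.2526) = 0.1632
Lq = P₀·a^5·ρ / (5!(1-ρ)²) = 0.1632 × 19.3466 × 0.3617 / (120 × 0.4074) = 0.02336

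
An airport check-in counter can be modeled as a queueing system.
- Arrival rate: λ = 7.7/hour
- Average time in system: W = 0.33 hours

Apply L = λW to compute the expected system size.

Little's Law: L = λW
L = 7.7 × 0.33 = 2.5410 passengers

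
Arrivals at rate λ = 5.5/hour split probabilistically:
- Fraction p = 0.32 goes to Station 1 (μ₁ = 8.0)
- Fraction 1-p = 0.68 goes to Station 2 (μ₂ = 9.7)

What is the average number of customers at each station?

Effective rates: λ₁ = 5.5×0.32 = 1.76, λ₂ = 5.5×0.68 = 3.74
Station 1: ρ₁ = 1.76/8.0 = 0.2200, L₁ = ρ₁/(1-ρ₁) = 0.2200/(1-0.2200) = 0.2821
Station 2: ρ₂ = 3.74/9.7 = 0.38557, L₂ = ρ₂/(1-ρ₂) = 0.38557/(1-0.38557) = 0.6275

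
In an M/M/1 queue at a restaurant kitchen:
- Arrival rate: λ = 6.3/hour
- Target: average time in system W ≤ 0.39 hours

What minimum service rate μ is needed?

For M/M/1: W = 1/(μ-λ)
Need W ≤ 0.39, so 1/(μ-λ) ≤ 0.39
μ - λ ≥ 1/0.39 = 2.5641
μ ≥ 6.3 + 2.5641 = 8.8641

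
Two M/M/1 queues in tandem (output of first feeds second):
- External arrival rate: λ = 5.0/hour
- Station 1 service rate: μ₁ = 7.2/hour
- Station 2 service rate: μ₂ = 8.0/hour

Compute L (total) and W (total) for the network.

By Jackson's theorem, each station behaves as independent M/M/1.
Station 1: ρ₁ = 5.0/7.2 = 0.6944, L₁ = ρ₁/(1-ρ₁) = λ/(μ₁-λ) = 5.0/2.20 = 2.2727
Station 2: ρ₂ = 5.0/8.0 = 0.6250, L₂ = ρ₂/(1-ρ₂) = λ/(μ₂-λ) = 5.0/3.00 = 1.6667
Total: L = L₁ + L₂ = 2.2727 + 1.6667 = 3.9394
W = L/λ = 3.9394/5.0 = 0.7879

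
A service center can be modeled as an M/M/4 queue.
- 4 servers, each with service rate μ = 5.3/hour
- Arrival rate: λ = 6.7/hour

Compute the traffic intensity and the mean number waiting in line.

Traffic intensity: ρ = λ/(cμ) = 6.7/(4×5.3) = 0.3160
Since ρ = 0.3160 < 1, system is stable.
Offered load a = λ/μ = cρ = 6.7/5.3 = 1.2642
P₀ = [ Σₙ₌₀^3 aⁿ/n! + a^4/(4!(1-ρ)) ]⁻¹
Σ = a^0/0! + a^1/1! + a^2/2! + a^3/3! = 1.0000 + 1.2642 + 0.7990 + 0.3367 = 3.3999
a^4/(4!(1-ρ)) = 2.5539/(24 × 0.6840) = 0.1556
P₀ = 1/(3.3999 + 0.1556) = 0.2813
Lq = P₀·a^4·ρ / (4!(1-ρ)²) = 0.2813 × 2.5539 × 0.3160 / (24 × 0.4678) = 0.02022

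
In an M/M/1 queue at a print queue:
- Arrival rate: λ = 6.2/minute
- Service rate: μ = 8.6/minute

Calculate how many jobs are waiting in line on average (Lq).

ρ = λ/μ = 6.2/8.6 = 0.7209
For M/M/1: Lq = λ²/(μ(μ-λ))
Lq = 38.44/(8.6 × 2.40)
Lq = 1.8624 jobs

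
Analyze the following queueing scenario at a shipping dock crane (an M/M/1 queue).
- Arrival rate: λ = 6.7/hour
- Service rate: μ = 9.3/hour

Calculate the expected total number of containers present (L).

ρ = λ/μ = 6.7/9.3 = 0.7204
For M/M/1: L = λ/(μ-λ)
L = 6.7/(9.3-6.7) = 6.7/2.60
L = 2.5769 containers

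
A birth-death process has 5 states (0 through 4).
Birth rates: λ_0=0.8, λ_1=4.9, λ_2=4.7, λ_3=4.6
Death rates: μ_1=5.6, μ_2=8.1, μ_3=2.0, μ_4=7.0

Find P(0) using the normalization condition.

Ratios P(n)/P(0) = (λ₀···λₙ₋₁)/(μ₁···μₙ):
P(1)/P(0) = (0.8)/(5.6) = 0.142857
P(2)/P(0) = (0.8×4.9)/(5.6×8.1) = 0.0864198
P(3)/P(0) = (0.8×4.9×4.7)/(5.6×8.1×2.0) = 0.203086
P(4)/P(0) = (0.8×4.9×4.7×4.6)/(5.6×8.1×2.0×7.0) = 0.133457

Normalization: ∑ P(n) = 1
P(0) × (1.00000 + 0.142857 + 0.0864198 + 0.203086 + 0.133457) = 1
P(0) × 1.56582 = 1
P(0) = 1/1.56582 = 0.6386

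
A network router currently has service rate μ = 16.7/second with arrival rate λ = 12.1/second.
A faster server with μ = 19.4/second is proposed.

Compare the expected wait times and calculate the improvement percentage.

System 1: ρ₁ = 12.1/16.7 = 0.7246, W₁ = 1/(16.7-12.1) = 0.217391
System 2: ρ₂ = 12.1/19.4 = 0.6237, W₂ = 1/(19.4-12.1) = 0.136986
Improvement: (W₁-W₂)/W₁ = (0.217391-0.136986)/0.217391 = 36.99%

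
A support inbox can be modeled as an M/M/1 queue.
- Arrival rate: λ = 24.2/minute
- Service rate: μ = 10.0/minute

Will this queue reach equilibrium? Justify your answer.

Stability requires ρ = λ/(cμ) < 1
ρ = 24.2/(1 × 10.0) = 24.2/10.00 = 2.4200
Since 2.4200 ≥ 1, the system is UNSTABLE.
Queue grows without bound. Need μ > λ = 24.2.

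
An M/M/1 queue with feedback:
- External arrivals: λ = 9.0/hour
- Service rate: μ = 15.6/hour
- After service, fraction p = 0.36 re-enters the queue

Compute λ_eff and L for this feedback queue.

Effective arrival rate: λ_eff = λ/(1-p) = 9.0/(1-0.36) = 9.0/0.64 = 14.0625
ρ = λ_eff/μ = 14.0625/15.6 = 0.901442
L = ρ/(1-ρ) = 0.901442/(1-0.901442) = 9.1463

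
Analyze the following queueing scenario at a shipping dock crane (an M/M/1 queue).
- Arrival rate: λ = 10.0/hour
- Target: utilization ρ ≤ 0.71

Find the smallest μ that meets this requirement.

ρ = λ/μ, so μ = λ/ρ
μ ≥ 10.0/0.71 = 14.0845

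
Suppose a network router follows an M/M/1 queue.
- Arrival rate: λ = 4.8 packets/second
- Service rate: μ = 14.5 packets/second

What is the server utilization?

Server utilization: ρ = λ/μ
ρ = 4.8/14.5 = 0.3310
The server is busy 33.10% of the time.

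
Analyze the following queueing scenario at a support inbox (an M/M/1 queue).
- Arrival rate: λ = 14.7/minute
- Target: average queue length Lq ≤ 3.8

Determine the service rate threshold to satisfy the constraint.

For M/M/1: Lq = λ²/(μ(μ-λ))
Need Lq ≤ 3.8, i.e. μ(μ-λ) ≥ λ²/3.8
μ² - 14.7μ - 216.09/3.8 ≥ 0  →  μ² - 14.7μ - 56.86579 ≥ 0
Quadratic formula (positive root): μ = [λ + √(λ² + 4×56.86579)]/2
Discriminant: 216.09 + 4×56.86579 = 443.55316, √443.55316 = 21.060702
μ ≥ (14.7 + 21.060702)/2 = 17.8804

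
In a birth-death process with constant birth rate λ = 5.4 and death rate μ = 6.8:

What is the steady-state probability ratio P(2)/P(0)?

For constant rates: P(n)/P(0) = (λ/μ)^n
P(2)/P(0) = (5.4/6.8)^2 = 0.7941^2 = 0.6306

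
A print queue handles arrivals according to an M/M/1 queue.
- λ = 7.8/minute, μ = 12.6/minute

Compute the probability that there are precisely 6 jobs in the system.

ρ = λ/μ = 7.8/12.6 = 0.61905
P(n) = (1-ρ)ρⁿ
P(6) = (1-0.61905) × 0.61905^6
P(6) = 0.3810 × 0.05628
P(6) = 0.02144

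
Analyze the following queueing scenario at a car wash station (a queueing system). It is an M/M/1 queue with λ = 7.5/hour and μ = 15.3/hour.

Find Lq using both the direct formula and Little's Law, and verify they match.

Method 1 (direct): Lq = λ²/(μ(μ-λ)) = 56.25/(15.3 × 7.80) = 0.4713

Method 2 (Little's Law):
W = 1/(μ-λ) = 1/7.80 = 0.128205
Wq = W - 1/μ = 0.128205 - 0.0653595 = 0.062846
Lq = λWq = 7.5 × 0.062846 = 0.4713 ✔ (matches Method 1)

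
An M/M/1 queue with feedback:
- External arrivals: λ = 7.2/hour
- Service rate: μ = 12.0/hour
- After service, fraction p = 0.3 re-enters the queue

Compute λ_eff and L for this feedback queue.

Effective arrival rate: λ_eff = λ/(1-p) = 7.2/(1-0.3) = 7.2/0.70 = 10.28571
ρ = λ_eff/μ = 10.28571/12.0 = 0.857143
L = ρ/(1-ρ) = 0.857143/(1-0.857143) = 6.0000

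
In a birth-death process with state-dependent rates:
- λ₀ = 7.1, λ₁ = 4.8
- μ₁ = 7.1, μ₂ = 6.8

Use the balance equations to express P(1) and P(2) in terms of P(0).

Balance equations:
State 0: λ₀P₀ = μ₁P₁ → P₁ = (λ₀/μ₁)P₀ = (7.1/7.1)P₀ = 1.0000P₀
State 1: P₂ = (λ₀λ₁)/(μ₁μ₂)P₀ = (7.1×4.8)/(7.1×6.8)P₀ = 0.7059P₀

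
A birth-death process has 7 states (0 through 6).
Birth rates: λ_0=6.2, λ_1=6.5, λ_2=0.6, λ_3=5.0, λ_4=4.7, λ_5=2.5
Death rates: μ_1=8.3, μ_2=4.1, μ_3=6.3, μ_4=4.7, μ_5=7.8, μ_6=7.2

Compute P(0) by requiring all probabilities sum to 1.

Ratios P(n)/P(0) = (λ₀···λₙ₋₁)/(μ₁···μₙ):
P(1)/P(0) = (6.2)/(8.3) = 0.7470
P(2)/P(0) = (6.2×6.5)/(8.3×4.1) = 1.1842
P(3)/P(0) = (6.2×6.5×0.6)/(8.3×4.1×6.3) = 0.1128
P(4)/P(0) = (6.2×6.5×0.6×5.0)/(8.3×4.1×6.3×4.7) = 0.1200
P(5)/P(0) = (6.2×6.5×0.6×5.0×4.7)/(8.3×4.1×6.3×4.7×7.8) = 0.07230
P(6)/P(0) = (6.2×6.5×0.6×5.0×4.7×2.5)/(8.3×4.1×6.3×4.7×7.8×7.2) = 0.02510

Normalization: ∑ P(n) = 1
P(0) × (1.0000 + 0.7470 + 1.1842 + 0.1128 + 0.1200 + 0.07230 + 0.02510) = 1
P(0) × 3.2614 = 1
P(0) = 1/3.2614 = 0.3066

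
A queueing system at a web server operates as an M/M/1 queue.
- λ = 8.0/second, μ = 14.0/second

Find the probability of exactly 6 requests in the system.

ρ = λ/μ = 8.0/14.0 = 0.5714
P(n) = (1-ρ)ρⁿ
P(6) = (1-0.5714) × 0.5714^6
P(6) = 0.4286 × 0.03480
P(6) = 0.01492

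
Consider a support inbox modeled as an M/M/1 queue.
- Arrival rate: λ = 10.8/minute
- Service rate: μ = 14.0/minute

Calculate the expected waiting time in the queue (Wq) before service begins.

First, compute utilization: ρ = λ/μ = 10.8/14.0 = 0.7714
For M/M/1: Wq = λ/(μ(μ-λ))
Wq = 10.8/(14.0 × (14.0-10.8))
Wq = 10.8/(14.0 × 3.20)
Wq = 0.2411 minutes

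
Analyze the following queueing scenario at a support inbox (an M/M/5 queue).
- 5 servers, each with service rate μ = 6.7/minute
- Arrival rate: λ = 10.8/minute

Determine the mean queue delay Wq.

Traffic intensity: ρ = λ/(cμ) = 10.8/(5×6.7) = 0.3224
Since ρ = 0.3224 < 1, system is stable.
Offered load a = λ/μ = cρ = 10.8/6.7 = 1.6119
P₀ = [ Σₙ₌₀^4 aⁿ/n! + a^5/(5!(1-ρ)) ]⁻¹
Σ = a^0/0! + a^1/1! + a^2/2! + a^3/3! + a^4/4! = 1.0000 + 1.6119 + 1.2992 + 0.6981 + 0.2813 = 4.8905
a^5/(5!(1-ρ)) = 10.8829/(120 × 0.6776) = 0.1338
P₀ = 1/(4.8905 + 0.1338) = 0.1990
Lq = P₀·a^5·ρ / (5!(1-ρ)²) = 0.1990 × 10.8829 × 0.3224 / (120 × 0.4592) = 0.01267
Wq = Lq/λ = 0.01267/10.8 = 0.001173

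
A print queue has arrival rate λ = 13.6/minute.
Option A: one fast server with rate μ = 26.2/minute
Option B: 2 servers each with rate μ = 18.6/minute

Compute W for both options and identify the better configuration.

Option A: single server μ = 26.2 (M/M/1)
  ρ_A = 13.6/26.2 = 0.5191
  W_A = 1/(μ-λ) = 1/(26.2-13.6) = 1/12.60 = 0.07937

Option B: 2 servers μ = 18.6 (M/M/2)
  ρ_B = λ/(cμ) = 13.6/(2×18.6) = 0.3656
  Offered load a = λ/μ = cρ = 13.6/18.6 = 0.7312
  P₀ = [ Σₙ₌₀^1 aⁿ/n! + a^2/(2!(1-ρ)) ]⁻¹
  Σ = a^0/0! + a^1/1! = 1.0000 + 0.7312 = 1.7312
  a^2/(2!(1-ρ)) = 0.53463/(2 × 0.63441) = 0.4214
  P₀ = 1/(1.7312 + 0.4214) = 0.4646
  Lq = P₀·a^2·ρ / (2!(1-ρ)²) = 0.4646 × 0.5346 × 0.3656 / (2 × 0.4025) = 0.1128
  Wq_B = Lq/λ = 0.112805/13.6 = 0.0082945
  W_B = Wq_B + 1/μ = 0.0082945 + 0.053763 = 0.06206

Since W_B = 0.06206 < W_A = 0.07937, Option B (multiple servers) has the shorter time in system.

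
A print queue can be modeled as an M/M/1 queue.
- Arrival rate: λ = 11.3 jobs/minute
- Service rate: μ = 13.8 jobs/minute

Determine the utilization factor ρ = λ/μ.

Server utilization: ρ = λ/μ
ρ = 11.3/13.8 = 0.8188
The server is busy 81.88% of the time.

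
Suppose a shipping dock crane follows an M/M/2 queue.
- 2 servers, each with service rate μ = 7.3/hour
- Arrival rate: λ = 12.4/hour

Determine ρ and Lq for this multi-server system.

Traffic intensity: ρ = λ/(cμ) = 12.4/(2×7.3) = 0.8493
Since ρ = 0.8493 < 1, system is stable.
Offered load a = λ/μ = cρ = 12.4/7.3 = 1.6986
P₀ = [ Σₙ₌₀^1 aⁿ/n! + a^2/(2!(1-ρ)) ]⁻¹
Σ = a^0/0! + a^1/1! = 1.0000 + 1.6986 = 2.6986
a^2/(2!(1-ρ)) = 2.88534/(2 × 0.150685) = 9.5741
P₀ = 1/(2.6986 + 9.5741) = 0.08148
Lq = P₀·a^2·ρ / (2!(1-ρ)²) = 0.0814815 × 2.88534 × 0.849315 / (2 × 0.0227059) = 4.3970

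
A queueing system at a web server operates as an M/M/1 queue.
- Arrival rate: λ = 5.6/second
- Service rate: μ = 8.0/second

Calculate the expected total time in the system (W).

First, compute utilization: ρ = λ/μ = 5.6/8.0 = 0.7000
For M/M/1: W = 1/(μ-λ)
W = 1/(8.0-5.6) = 1/2.40
W = 0.4167 seconds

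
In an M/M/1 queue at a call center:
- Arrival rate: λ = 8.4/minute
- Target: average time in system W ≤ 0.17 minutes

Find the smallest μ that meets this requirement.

For M/M/1: W = 1/(μ-λ)
Need W ≤ 0.17, so 1/(μ-λ) ≤ 0.17
μ - λ ≥ 1/0.17 = 5.8824
μ ≥ 8.4 + 5.8824 = 14.2824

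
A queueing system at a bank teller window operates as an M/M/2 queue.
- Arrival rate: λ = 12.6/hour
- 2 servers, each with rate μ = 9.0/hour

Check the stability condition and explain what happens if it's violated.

Stability requires ρ = λ/(cμ) < 1
ρ = 12.6/(2 × 9.0) = 12.6/18.00 = 0.7000
Since 0.7000 < 1, the system is STABLE.
The servers are busy 70.00% of the time.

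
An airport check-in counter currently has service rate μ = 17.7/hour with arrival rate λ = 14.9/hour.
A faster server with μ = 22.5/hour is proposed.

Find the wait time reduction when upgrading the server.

System 1: ρ₁ = 14.9/17.7 = 0.8418, W₁ = 1/(17.7-14.9) = 0.35714
System 2: ρ₂ = 14.9/22.5 = 0.6622, W₂ = 1/(22.5-14.9) = 0.13158
Improvement: (W₁-W₂)/W₁ = (0.35714-0.13158)/0.35714 = 63.16%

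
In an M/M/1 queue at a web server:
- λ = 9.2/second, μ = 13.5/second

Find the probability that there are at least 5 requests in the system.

ρ = λ/μ = 9.2/13.5 = 0.6815
P(N ≥ n) = ρⁿ
P(N ≥ 5) = 0.6815^5
P(N ≥ 5) = 0.1470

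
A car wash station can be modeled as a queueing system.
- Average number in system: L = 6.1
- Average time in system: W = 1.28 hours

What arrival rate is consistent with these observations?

Little's Law: L = λW, so λ = L/W
λ = 6.1/1.28 = 4.7656 cars/hour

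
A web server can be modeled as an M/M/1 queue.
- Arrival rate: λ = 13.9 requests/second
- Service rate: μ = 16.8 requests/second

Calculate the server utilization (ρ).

Server utilization: ρ = λ/μ
ρ = 13.9/16.8 = 0.8274
The server is busy 82.74% of the time.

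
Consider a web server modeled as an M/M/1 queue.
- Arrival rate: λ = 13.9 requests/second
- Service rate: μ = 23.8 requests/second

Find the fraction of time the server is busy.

Server utilization: ρ = λ/μ
ρ = 13.9/23.8 = 0.5840
The server is busy 58.40% of the time.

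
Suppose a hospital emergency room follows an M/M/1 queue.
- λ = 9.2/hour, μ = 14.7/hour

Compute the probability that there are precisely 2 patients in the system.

ρ = λ/μ = 9.2/14.7 = 0.6259
P(n) = (1-ρ)ρⁿ
P(2) = (1-0.6259) × 0.6259^2
P(2) = 0.3741 × 0.3918
P(2) = 0.1466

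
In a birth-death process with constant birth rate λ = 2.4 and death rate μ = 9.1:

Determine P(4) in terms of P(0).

For constant rates: P(n)/P(0) = (λ/μ)^n
P(4)/P(0) = (2.4/9.1)^4 = 0.26374^4 = 0.004838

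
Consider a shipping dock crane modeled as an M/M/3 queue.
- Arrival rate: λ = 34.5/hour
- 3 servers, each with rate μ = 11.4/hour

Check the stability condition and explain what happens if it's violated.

Stability requires ρ = λ/(cμ) < 1
ρ = 34.5/(3 × 11.4) = 34.5/34.20 = 1.0088
Since 1.0088 ≥ 1, the system is UNSTABLE.
Need c > λ/μ = 34.5/11.4 = 3.03.
Minimum servers needed: c = 4.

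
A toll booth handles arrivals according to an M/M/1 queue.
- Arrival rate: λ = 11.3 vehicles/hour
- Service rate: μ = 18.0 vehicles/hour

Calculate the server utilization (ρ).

Server utilization: ρ = λ/μ
ρ = 11.3/18.0 = 0.6278
The server is busy 62.78% of the time.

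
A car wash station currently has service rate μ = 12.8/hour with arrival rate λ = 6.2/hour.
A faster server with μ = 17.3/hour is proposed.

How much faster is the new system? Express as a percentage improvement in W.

System 1: ρ₁ = 6.2/12.8 = 0.4844, W₁ = 1/(12.8-6.2) = 0.15152
System 2: ρ₂ = 6.2/17.3 = 0.3584, W₂ = 1/(17.3-6.2) = 0.090090
Improvement: (W₁-W₂)/W₁ = (0.15152-0.090090)/0.15152 = 40.54%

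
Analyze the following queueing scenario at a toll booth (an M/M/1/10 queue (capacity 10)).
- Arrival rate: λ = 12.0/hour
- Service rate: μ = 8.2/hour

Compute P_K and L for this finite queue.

ρ = λ/μ = 12.0/8.2 = 1.4634
P₀ = (1-ρ)/(1-ρ^(K+1)) = (1-1.4634)/(1-1.4634^11) = -0.4634/-64.9164 = 0.007138
P_K = P₀×ρ^K = 0.007138 × 1.4634^10 = 0.007138 × 45.0433 = 0.3215
Blocking probability P_10 = 0.3215 (32.15%)
L = ρ[1 - (K+1)ρ^K + Kρ^(K+1)] / [(1-ρ)(1-ρ^(K+1))]
L = 1.4634 × (1 - 11×45.0433 + 10×65.9164) / ((1 - 1.4634) × (1 - 65.9164)) = 8.0115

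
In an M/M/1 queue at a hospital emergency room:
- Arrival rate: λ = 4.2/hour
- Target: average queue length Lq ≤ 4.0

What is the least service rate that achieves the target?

For M/M/1: Lq = λ²/(μ(μ-λ))
Need Lq ≤ 4.0, i.e. μ(μ-λ) ≥ λ²/4.0
μ² - 4.2μ - 17.64/4.0 ≥ 0  →  μ² - 4.2μ - 4.4100 ≥ 0
Quadratic formula (positive root): μ = [λ + √(λ² + 4×4.4100)]/2
Discriminant: 17.64 + 4×4.4100 = 35.2800, √35.2800 = 5.939697
μ ≥ (4.2 + 5.939697)/2 = 5.0698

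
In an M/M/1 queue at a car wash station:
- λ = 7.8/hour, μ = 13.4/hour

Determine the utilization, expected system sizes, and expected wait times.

Step 1: ρ = λ/μ = 7.8/13.4 = 0.5821
Step 2: L = λ/(μ-λ) = 7.8/5.60 = 1.3929
Step 3: Lq = λ²/(μ(μ-λ)) = 60.84/(13.4×5.60) = 0.8108
Step 4: W = 1/(μ-λ) = 1/5.60 = 0.178571
Step 5: Wq = λ/(μ(μ-λ)) = 7.8/(13.4×5.60) = 0.1039
Step 6: P(0) = 1-ρ = 0.4179
Verify: L = λW = 7.8×0.178571 = 1.3929 ✔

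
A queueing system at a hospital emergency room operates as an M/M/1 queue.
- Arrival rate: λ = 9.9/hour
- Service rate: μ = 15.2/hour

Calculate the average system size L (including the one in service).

ρ = λ/μ = 9.9/15.2 = 0.6513
For M/M/1: L = λ/(μ-λ)
L = 9.9/(15.2-9.9) = 9.9/5.30
L = 1.8679 patients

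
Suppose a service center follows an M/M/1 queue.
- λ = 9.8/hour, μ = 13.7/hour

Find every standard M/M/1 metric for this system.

Step 1: ρ = λ/μ = 9.8/13.7 = 0.7153
Step 2: L = λ/(μ-λ) = 9.8/3.90 = 2.5128
Step 3: Lq = λ²/(μ(μ-λ)) = 96.04/(13.7×3.90) = 1.7975
Step 4: W = 1/(μ-λ) = 1/3.90 = 0.25641
Step 5: Wq = λ/(μ(μ-λ)) = 9.8/(13.7×3.90) = 0.1834
Step 6: P(0) = 1-ρ = 0.2847
Verify: L = λW = 9.8×0.25641 = 2.5128 ✔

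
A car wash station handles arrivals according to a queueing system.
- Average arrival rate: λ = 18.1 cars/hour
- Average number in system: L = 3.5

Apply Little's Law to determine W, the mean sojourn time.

Little's Law: L = λW, so W = L/λ
W = 3.5/18.1 = 0.1934 hours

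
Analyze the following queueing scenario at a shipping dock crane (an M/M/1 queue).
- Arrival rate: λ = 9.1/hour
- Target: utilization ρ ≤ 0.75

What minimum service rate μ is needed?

ρ = λ/μ, so μ = λ/ρ
μ ≥ 9.1/0.75 = 12.1333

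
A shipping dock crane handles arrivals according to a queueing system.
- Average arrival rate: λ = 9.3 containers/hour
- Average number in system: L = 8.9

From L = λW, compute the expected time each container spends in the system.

Little's Law: L = λW, so W = L/λ
W = 8.9/9.3 = 0.9570 hours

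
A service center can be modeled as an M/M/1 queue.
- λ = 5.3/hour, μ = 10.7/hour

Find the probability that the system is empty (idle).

ρ = λ/μ = 5.3/10.7 = 0.4953
P(0) = 1 - ρ = 1 - 0.4953 = 0.5047
The server is idle 50.47% of the time.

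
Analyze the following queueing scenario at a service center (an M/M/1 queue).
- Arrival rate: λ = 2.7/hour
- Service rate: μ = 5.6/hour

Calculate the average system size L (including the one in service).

ρ = λ/μ = 2.7/5.6 = 0.4821
For M/M/1: L = λ/(μ-λ)
L = 2.7/(5.6-2.7) = 2.7/2.90
L = 0.9310 customers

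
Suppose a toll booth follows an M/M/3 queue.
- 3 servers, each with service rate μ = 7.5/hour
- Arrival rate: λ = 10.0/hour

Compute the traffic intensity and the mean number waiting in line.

Traffic intensity: ρ = λ/(cμ) = 10.0/(3×7.5) = 0.4444
Since ρ = 0.4444 < 1, system is stable.
Offered load a = λ/μ = cρ = 10.0/7.5 = 1.3333
P₀ = [ Σₙ₌₀^2 aⁿ/n! + a^3/(3!(1-ρ)) ]⁻¹
Σ = a^0/0! + a^1/1! + a^2/2! = 1.0000 + 1.3333 + 0.8889 = 3.2222
a^3/(3!(1-ρ)) = 2.3704/(6 × 0.5556) = 0.7111
P₀ = 1/(3.2222 + 0.7111) = 0.2542
Lq = P₀·a^3·ρ / (3!(1-ρ)²) = 0.2542 × 2.3704 × 0.4444 / (6 × 0.3086) = 0.1446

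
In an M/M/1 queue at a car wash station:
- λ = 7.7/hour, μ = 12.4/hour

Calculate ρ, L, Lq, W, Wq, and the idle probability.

Step 1: ρ = λ/μ = 7.7/12.4 = 0.6210
Step 2: L = λ/(μ-λ) = 7.7/4.70 = 1.6383
Step 3: Lq = λ²/(μ(μ-λ)) = 59.29/(12.4×4.70) = 1.0173
Step 4: W = 1/(μ-λ) = 1/4.70 = 0.21277
Step 5: Wq = λ/(μ(μ-λ)) = 7.7/(12.4×4.70) = 0.1321
Step 6: P(0) = 1-ρ = 0.3790
Verify: L = λW = 7.7×0.21277 = 1.6383 ✔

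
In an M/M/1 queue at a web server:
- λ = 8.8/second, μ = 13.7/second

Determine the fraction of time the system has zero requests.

ρ = λ/μ = 8.8/13.7 = 0.6423
P(0) = 1 - ρ = 1 - 0.6423 = 0.3577
The server is idle 35.77% of the time.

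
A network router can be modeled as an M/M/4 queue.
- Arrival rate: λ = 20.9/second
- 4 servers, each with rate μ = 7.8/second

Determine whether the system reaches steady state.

Stability requires ρ = λ/(cμ) < 1
ρ = 20.9/(4 × 7.8) = 20.9/31.20 = 0.6699
Since 0.6699 < 1, the system is STABLE.
The servers are busy 66.99% of the time.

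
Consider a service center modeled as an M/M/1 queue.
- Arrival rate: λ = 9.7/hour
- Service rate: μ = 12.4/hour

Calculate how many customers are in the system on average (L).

ρ = λ/μ = 9.7/12.4 = 0.7823
For M/M/1: L = λ/(μ-λ)
L = 9.7/(12.4-9.7) = 9.7/2.70
L = 3.5926 customers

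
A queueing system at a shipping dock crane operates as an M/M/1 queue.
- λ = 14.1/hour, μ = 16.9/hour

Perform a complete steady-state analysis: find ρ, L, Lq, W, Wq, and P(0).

Step 1: ρ = λ/μ = 14.1/16.9 = 0.8343
Step 2: L = λ/(μ-λ) = 14.1/2.80 = 5.0357
Step 3: Lq = λ²/(μ(μ-λ)) = 198.81/(16.9×2.80) = 4.2014
Step 4: W = 1/(μ-λ) = 1/2.80 = 0.35714
Step 5: Wq = λ/(μ(μ-λ)) = 14.1/(16.9×2.80) = 0.2980
Step 6: P(0) = 1-ρ = 0.1657
Verify: L = λW = 14.1×0.35714 = 5.0357 ✔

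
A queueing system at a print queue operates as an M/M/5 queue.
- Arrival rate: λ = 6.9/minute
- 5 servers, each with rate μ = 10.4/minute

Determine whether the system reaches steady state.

Stability requires ρ = λ/(cμ) < 1
ρ = 6.9/(5 × 10.4) = 6.9/52.00 = 0.1327
Since 0.1327 < 1, the system is STABLE.
The servers are busy 13.27% of the time.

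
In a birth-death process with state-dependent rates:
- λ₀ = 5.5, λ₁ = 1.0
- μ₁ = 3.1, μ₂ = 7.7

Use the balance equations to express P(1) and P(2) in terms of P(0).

Balance equations:
State 0: λ₀P₀ = μ₁P₁ → P₁ = (λ₀/μ₁)P₀ = (5.5/3.1)P₀ = 1.7742P₀
State 1: P₂ = (λ₀λ₁)/(μ₁μ₂)P₀ = (5.5×1.0)/(3.1×7.7)P₀ = 0.2304P₀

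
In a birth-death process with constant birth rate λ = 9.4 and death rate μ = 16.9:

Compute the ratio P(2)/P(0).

For constant rates: P(n)/P(0) = (λ/μ)^n
P(2)/P(0) = (9.4/16.9)^2 = 0.5562^2 = 0.3094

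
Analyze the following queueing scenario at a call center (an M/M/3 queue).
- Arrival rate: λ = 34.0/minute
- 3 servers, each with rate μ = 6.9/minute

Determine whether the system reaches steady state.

Stability requires ρ = λ/(cμ) < 1
ρ = 34.0/(3 × 6.9) = 34.0/20.70 = 1.6425
Since 1.6425 ≥ 1, the system is UNSTABLE.
Need c > λ/μ = 34.0/6.9 = 4.93.
Minimum servers needed: c = 5.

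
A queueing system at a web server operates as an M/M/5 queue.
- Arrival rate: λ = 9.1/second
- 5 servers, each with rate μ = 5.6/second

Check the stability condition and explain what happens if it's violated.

Stability requires ρ = λ/(cμ) < 1
ρ = 9.1/(5 × 5.6) = 9.1/28.00 = 0.3250
Since 0.3250 < 1, the system is STABLE.
The servers are busy 32.50% of the time.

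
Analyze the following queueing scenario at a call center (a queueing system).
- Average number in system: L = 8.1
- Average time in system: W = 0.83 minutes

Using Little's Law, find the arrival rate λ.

Little's Law: L = λW, so λ = L/W
λ = 8.1/0.83 = 9.7590 calls/minute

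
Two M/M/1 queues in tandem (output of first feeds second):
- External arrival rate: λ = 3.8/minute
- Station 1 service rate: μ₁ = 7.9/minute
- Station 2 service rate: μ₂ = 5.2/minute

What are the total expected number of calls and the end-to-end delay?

By Jackson's theorem, each station behaves as independent M/M/1.
Station 1: ρ₁ = 3.8/7.9 = 0.4810, L₁ = ρ₁/(1-ρ₁) = λ/(μ₁-λ) = 3.8/4.10 = 0.9268
Station 2: ρ₂ = 3.8/5.2 = 0.7308, L₂ = ρ₂/(1-ρ₂) = λ/(μ₂-λ) = 3.8/1.40 = 2.7143
Total: L = L₁ + L₂ = 0.9268 + 2.7143 = 3.6411
W = L/λ = 3.6411/3.8 = 0.9582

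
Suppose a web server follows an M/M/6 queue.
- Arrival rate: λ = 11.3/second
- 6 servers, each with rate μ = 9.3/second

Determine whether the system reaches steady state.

Stability requires ρ = λ/(cμ) < 1
ρ = 11.3/(6 × 9.3) = 11.3/55.80 = 0.2025
Since 0.2025 < 1, the system is STABLE.
The servers are busy 20.25% of the time.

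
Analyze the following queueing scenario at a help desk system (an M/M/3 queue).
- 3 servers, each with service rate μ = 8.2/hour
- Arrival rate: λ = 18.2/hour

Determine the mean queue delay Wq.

Traffic intensity: ρ = λ/(cμ) = 18.2/(3×8.2) = 0.7398
Since ρ = 0.7398 < 1, system is stable.
Offered load a = λ/μ = cρ = 18.2/8.2 = 2.2195
P₀ = [ Σₙ₌₀^2 aⁿ/n! + a^3/(3!(1-ρ)) ]⁻¹
Σ = a^0/0! + a^1/1! + a^2/2! = 1.0000 + 2.2195 + 2.4631 = 5.6826
a^3/(3!(1-ρ)) = 10.9338/(6 × 0.26016) = 7.0045
P₀ = 1/(5.6826 + 7.0045) = 0.07882
Lq = P₀·a^3·ρ / (3!(1-ρ)²) = 0.07882 × 10.9338 × 0.7398 / (6 × 0.06768) = 1.5700
Wq = Lq/λ = 1.5700/18.2 = 0.08626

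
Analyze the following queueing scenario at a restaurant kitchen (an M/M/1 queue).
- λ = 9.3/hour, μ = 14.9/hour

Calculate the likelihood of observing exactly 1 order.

ρ = λ/μ = 9.3/14.9 = 0.6242
P(n) = (1-ρ)ρⁿ
P(1) = (1-0.6242) × 0.6242^1
P(1) = 0.3758 × 0.6242
P(1) = 0.2346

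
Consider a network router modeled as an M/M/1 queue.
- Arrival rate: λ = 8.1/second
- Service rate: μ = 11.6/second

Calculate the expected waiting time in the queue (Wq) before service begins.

First, compute utilization: ρ = λ/μ = 8.1/11.6 = 0.6983
For M/M/1: Wq = λ/(μ(μ-λ))
Wq = 8.1/(11.6 × (11.6-8.1))
Wq = 8.1/(11.6 × 3.50)
Wq = 0.1995 seconds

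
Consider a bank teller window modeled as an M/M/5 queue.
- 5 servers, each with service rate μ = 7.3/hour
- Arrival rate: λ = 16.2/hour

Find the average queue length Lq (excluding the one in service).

Traffic intensity: ρ = λ/(cμ) = 16.2/(5×7.3) = 0.4438
Since ρ = 0.4438 < 1, system is stable.
Offered load a = λ/μ = cρ = 16.2/7.3 = 2.2192
P₀ = [ Σₙ₌₀^4 aⁿ/n! + a^5/(5!(1-ρ)) ]⁻¹
Σ = a^0/0! + a^1/1! + a^2/2! + a^3/3! + a^4/4! = 1.0000 + 2.2192 + 2.4624 + 1.8215 + 1.0105 = 8.5136
a^5/(5!(1-ρ)) = 53.8221/(120 × 0.5562) = 0.8064
P₀ = 1/(8.5136 + 0.8064) = 0.1073
Lq = P₀·a^5·ρ / (5!(1-ρ)²) = 0.1073 × 53.8221 × 0.4438 / (120 × 0.3093) = 0.06905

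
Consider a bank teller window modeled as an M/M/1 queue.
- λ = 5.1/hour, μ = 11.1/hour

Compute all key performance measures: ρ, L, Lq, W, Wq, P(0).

Step 1: ρ = λ/μ = 5.1/11.1 = 0.4595
Step 2: L = λ/(μ-λ) = 5.1/6.00 = 0.8500
Step 3: Lq = λ²/(μ(μ-λ)) = 26.01/(11.1×6.00) = 0.3905
Step 4: W = 1/(μ-λ) = 1/6.00 = 0.16667
Step 5: Wq = λ/(μ(μ-λ)) = 5.1/(11.1×6.00) = 0.07658
Step 6: P(0) = 1-ρ = 0.5405
Verify: L = λW = 5.1×0.16667 = 0.8500 ✔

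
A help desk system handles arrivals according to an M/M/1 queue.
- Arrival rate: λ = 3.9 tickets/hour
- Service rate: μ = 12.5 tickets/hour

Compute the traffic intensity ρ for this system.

Server utilization: ρ = λ/μ
ρ = 3.9/12.5 = 0.3120
The server is busy 31.20% of the time.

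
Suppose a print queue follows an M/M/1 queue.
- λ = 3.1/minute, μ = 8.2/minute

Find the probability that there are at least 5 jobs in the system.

ρ = λ/μ = 3.1/8.2 = 0.37805
P(N ≥ n) = ρⁿ
P(N ≥ 5) = 0.37805^5
P(N ≥ 5) = 0.007722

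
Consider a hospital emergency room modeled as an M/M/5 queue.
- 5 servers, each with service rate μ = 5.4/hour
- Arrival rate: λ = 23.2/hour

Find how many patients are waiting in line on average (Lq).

Traffic intensity: ρ = λ/(cμ) = 23.2/(5×5.4) = 0.8593
Since ρ = 0.8593 < 1, system is stable.
Offered load a = λ/μ = cρ = 23.2/5.4 = 4.2963
P₀ = [ Σₙ₌₀^4 aⁿ/n! + a^5/(5!(1-ρ)) ]⁻¹
Σ = a^0/0! + a^1/1! + a^2/2! + a^3/3! + a^4/4! = 1.000000 + 4.296296 + 9.229081 + 13.21696 + 14.19599 = 41.9383
a^5/(5!(1-ρ)) = 1463.7642/(120 × 0.14074074) = 86.6702
P₀ = 1/(41.9383 + 86.6702) = 0.007776
Lq = P₀·a^5·ρ / (5!(1-ρ)²) = 0.007776 × 1463.7642 × 0.8593 / (120 × 0.01981) = 4.1144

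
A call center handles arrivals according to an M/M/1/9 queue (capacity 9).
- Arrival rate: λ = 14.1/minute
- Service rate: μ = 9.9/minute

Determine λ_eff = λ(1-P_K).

ρ = λ/μ = 14.1/9.9 = 1.42424
P₀ = (1-ρ)/(1-ρ^(K+1)) = (1-1.42424)/(1-1.42424^10) = -0.4242/-33.3425 = 0.01272
P_K = P₀×ρ^K = 0.012724 × 1.42424^9 = 0.012724 × 24.1129 = 0.3068
λ_eff = λ(1-P_K) = 14.1 × (1 - 0.30681) = 14.1 × 0.69319 = 9.7740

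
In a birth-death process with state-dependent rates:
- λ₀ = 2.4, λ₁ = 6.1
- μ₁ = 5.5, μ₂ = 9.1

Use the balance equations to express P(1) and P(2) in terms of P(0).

Balance equations:
State 0: λ₀P₀ = μ₁P₁ → P₁ = (λ₀/μ₁)P₀ = (2.4/5.5)P₀ = 0.4364P₀
State 1: P₂ = (λ₀λ₁)/(μ₁μ₂)P₀ = (2.4×6.1)/(5.5×9.1)P₀ = 0.2925P₀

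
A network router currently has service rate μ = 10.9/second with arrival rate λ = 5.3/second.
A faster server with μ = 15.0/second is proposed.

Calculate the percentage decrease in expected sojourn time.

System 1: ρ₁ = 5.3/10.9 = 0.4862, W₁ = 1/(10.9-5.3) = 0.1786
System 2: ρ₂ = 5.3/15.0 = 0.3533, W₂ = 1/(15.0-5.3) = 0.1031
Improvement: (W₁-W₂)/W₁ = (0.1786-0.1031)/0.1786 = 42.27%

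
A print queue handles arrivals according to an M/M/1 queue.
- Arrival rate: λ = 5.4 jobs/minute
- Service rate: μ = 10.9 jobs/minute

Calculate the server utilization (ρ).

Server utilization: ρ = λ/μ
ρ = 5.4/10.9 = 0.4954
The server is busy 49.54% of the time.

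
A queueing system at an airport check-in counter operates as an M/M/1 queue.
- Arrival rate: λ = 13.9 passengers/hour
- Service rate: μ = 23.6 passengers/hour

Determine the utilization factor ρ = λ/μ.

Server utilization: ρ = λ/μ
ρ = 13.9/23.6 = 0.5890
The server is busy 58.90% of the time.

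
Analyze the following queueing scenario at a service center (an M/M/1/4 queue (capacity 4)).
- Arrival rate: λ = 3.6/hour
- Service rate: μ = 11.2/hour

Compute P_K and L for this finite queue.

ρ = λ/μ = 3.6/11.2 = 0.32143
P₀ = (1-ρ)/(1-ρ^(K+1)) = (1-0.32143)/(1-0.32143^5) = 0.6786/0.9966 = 0.6809
P_K = P₀×ρ^K = 0.68091 × 0.32143^4 = 0.68091 × 0.010674 = 0.007268
Blocking probability P_4 = 0.007268 (0.73%)
L = ρ[1 - (K+1)ρ^K + Kρ^(K+1)] / [(1-ρ)(1-ρ^(K+1))]
L = 0.32143 × (1 - 5×0.01067 + 4×0.003431) / ((1 - 0.32143) × (1 - 0.003431)) = 0.4565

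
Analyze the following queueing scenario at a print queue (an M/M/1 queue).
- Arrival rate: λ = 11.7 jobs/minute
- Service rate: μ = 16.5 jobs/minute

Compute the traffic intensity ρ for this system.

Server utilization: ρ = λ/μ
ρ = 11.7/16.5 = 0.7091
The server is busy 70.91% of the time.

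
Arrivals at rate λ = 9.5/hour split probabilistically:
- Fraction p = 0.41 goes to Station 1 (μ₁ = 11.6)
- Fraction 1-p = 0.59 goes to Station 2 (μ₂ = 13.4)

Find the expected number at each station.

Effective rates: λ₁ = 9.5×0.41 = 3.895, λ₂ = 9.5×0.59 = 5.605
Station 1: ρ₁ = 3.895/11.6 = 0.33578, L₁ = ρ₁/(1-ρ₁) = 0.33578/(1-0.33578) = 0.5055
Station 2: ρ₂ = 5.605/13.4 = 0.4183, L₂ = ρ₂/(1-ρ₂) = 0.4183/(1-0.4183) = 0.7191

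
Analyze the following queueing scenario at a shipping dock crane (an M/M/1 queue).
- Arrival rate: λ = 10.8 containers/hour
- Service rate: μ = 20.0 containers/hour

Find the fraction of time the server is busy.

Server utilization: ρ = λ/μ
ρ = 10.8/20.0 = 0.5400
The server is busy 54.00% of the time.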